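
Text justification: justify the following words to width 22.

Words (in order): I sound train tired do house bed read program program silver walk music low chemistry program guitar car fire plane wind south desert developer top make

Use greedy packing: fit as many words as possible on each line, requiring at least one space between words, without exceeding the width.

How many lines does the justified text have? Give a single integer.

Line 1: ['I', 'sound', 'train', 'tired', 'do'] (min_width=22, slack=0)
Line 2: ['house', 'bed', 'read', 'program'] (min_width=22, slack=0)
Line 3: ['program', 'silver', 'walk'] (min_width=19, slack=3)
Line 4: ['music', 'low', 'chemistry'] (min_width=19, slack=3)
Line 5: ['program', 'guitar', 'car'] (min_width=18, slack=4)
Line 6: ['fire', 'plane', 'wind', 'south'] (min_width=21, slack=1)
Line 7: ['desert', 'developer', 'top'] (min_width=20, slack=2)
Line 8: ['make'] (min_width=4, slack=18)
Total lines: 8

Answer: 8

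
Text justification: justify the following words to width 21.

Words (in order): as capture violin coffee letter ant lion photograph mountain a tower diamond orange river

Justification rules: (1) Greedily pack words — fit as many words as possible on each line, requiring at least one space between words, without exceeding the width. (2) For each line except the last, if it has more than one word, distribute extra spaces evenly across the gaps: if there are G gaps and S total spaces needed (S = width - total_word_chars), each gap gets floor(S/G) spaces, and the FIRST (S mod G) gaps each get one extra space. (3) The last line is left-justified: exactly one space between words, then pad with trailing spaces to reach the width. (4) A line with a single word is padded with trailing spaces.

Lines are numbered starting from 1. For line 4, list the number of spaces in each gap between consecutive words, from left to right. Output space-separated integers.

Line 1: ['as', 'capture', 'violin'] (min_width=17, slack=4)
Line 2: ['coffee', 'letter', 'ant'] (min_width=17, slack=4)
Line 3: ['lion', 'photograph'] (min_width=15, slack=6)
Line 4: ['mountain', 'a', 'tower'] (min_width=16, slack=5)
Line 5: ['diamond', 'orange', 'river'] (min_width=20, slack=1)

Answer: 4 3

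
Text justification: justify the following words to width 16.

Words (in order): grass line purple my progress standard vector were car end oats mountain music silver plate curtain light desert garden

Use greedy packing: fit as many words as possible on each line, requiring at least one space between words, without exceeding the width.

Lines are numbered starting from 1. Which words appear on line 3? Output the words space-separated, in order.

Answer: progress

Derivation:
Line 1: ['grass', 'line'] (min_width=10, slack=6)
Line 2: ['purple', 'my'] (min_width=9, slack=7)
Line 3: ['progress'] (min_width=8, slack=8)
Line 4: ['standard', 'vector'] (min_width=15, slack=1)
Line 5: ['were', 'car', 'end'] (min_width=12, slack=4)
Line 6: ['oats', 'mountain'] (min_width=13, slack=3)
Line 7: ['music', 'silver'] (min_width=12, slack=4)
Line 8: ['plate', 'curtain'] (min_width=13, slack=3)
Line 9: ['light', 'desert'] (min_width=12, slack=4)
Line 10: ['garden'] (min_width=6, slack=10)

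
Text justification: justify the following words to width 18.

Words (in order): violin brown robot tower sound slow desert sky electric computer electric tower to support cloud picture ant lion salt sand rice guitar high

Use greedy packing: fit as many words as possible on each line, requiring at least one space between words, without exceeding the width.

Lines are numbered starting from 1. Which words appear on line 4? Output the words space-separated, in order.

Line 1: ['violin', 'brown', 'robot'] (min_width=18, slack=0)
Line 2: ['tower', 'sound', 'slow'] (min_width=16, slack=2)
Line 3: ['desert', 'sky'] (min_width=10, slack=8)
Line 4: ['electric', 'computer'] (min_width=17, slack=1)
Line 5: ['electric', 'tower', 'to'] (min_width=17, slack=1)
Line 6: ['support', 'cloud'] (min_width=13, slack=5)
Line 7: ['picture', 'ant', 'lion'] (min_width=16, slack=2)
Line 8: ['salt', 'sand', 'rice'] (min_width=14, slack=4)
Line 9: ['guitar', 'high'] (min_width=11, slack=7)

Answer: electric computer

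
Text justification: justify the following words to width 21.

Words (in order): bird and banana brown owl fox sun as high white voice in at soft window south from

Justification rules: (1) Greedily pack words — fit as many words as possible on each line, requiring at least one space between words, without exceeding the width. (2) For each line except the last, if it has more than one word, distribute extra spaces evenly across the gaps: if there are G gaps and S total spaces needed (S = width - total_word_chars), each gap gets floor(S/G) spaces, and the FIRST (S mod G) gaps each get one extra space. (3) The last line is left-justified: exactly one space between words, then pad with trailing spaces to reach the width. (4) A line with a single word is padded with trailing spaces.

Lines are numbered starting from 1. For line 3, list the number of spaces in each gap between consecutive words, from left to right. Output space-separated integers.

Line 1: ['bird', 'and', 'banana', 'brown'] (min_width=21, slack=0)
Line 2: ['owl', 'fox', 'sun', 'as', 'high'] (min_width=19, slack=2)
Line 3: ['white', 'voice', 'in', 'at'] (min_width=17, slack=4)
Line 4: ['soft', 'window', 'south'] (min_width=17, slack=4)
Line 5: ['from'] (min_width=4, slack=17)

Answer: 3 2 2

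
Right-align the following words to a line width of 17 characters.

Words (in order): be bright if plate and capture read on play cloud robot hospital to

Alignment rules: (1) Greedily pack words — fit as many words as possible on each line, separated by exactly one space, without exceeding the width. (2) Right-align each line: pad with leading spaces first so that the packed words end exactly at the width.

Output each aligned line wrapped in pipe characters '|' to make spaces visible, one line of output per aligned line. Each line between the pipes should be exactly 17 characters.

Answer: |     be bright if|
|plate and capture|
|     read on play|
|      cloud robot|
|      hospital to|

Derivation:
Line 1: ['be', 'bright', 'if'] (min_width=12, slack=5)
Line 2: ['plate', 'and', 'capture'] (min_width=17, slack=0)
Line 3: ['read', 'on', 'play'] (min_width=12, slack=5)
Line 4: ['cloud', 'robot'] (min_width=11, slack=6)
Line 5: ['hospital', 'to'] (min_width=11, slack=6)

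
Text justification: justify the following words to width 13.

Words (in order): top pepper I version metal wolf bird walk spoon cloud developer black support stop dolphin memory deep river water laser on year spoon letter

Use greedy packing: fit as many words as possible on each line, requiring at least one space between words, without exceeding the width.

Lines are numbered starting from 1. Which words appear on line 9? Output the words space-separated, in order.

Line 1: ['top', 'pepper', 'I'] (min_width=12, slack=1)
Line 2: ['version', 'metal'] (min_width=13, slack=0)
Line 3: ['wolf', 'bird'] (min_width=9, slack=4)
Line 4: ['walk', 'spoon'] (min_width=10, slack=3)
Line 5: ['cloud'] (min_width=5, slack=8)
Line 6: ['developer'] (min_width=9, slack=4)
Line 7: ['black', 'support'] (min_width=13, slack=0)
Line 8: ['stop', 'dolphin'] (min_width=12, slack=1)
Line 9: ['memory', 'deep'] (min_width=11, slack=2)
Line 10: ['river', 'water'] (min_width=11, slack=2)
Line 11: ['laser', 'on', 'year'] (min_width=13, slack=0)
Line 12: ['spoon', 'letter'] (min_width=12, slack=1)

Answer: memory deep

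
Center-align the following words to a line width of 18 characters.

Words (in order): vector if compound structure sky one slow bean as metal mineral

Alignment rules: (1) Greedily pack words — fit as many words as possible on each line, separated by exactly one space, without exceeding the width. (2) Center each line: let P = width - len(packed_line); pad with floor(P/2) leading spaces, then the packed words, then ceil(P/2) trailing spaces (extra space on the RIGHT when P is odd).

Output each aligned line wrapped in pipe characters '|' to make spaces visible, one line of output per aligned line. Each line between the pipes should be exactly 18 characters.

Line 1: ['vector', 'if', 'compound'] (min_width=18, slack=0)
Line 2: ['structure', 'sky', 'one'] (min_width=17, slack=1)
Line 3: ['slow', 'bean', 'as', 'metal'] (min_width=18, slack=0)
Line 4: ['mineral'] (min_width=7, slack=11)

Answer: |vector if compound|
|structure sky one |
|slow bean as metal|
|     mineral      |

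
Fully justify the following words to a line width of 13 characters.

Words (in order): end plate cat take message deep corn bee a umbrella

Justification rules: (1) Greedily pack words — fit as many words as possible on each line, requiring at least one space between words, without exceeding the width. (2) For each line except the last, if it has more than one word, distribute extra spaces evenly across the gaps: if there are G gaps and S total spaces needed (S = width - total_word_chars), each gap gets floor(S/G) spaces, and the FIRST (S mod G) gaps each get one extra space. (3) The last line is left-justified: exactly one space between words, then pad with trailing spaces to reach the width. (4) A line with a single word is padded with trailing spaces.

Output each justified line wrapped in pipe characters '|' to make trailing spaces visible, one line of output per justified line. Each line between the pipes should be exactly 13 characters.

Line 1: ['end', 'plate', 'cat'] (min_width=13, slack=0)
Line 2: ['take', 'message'] (min_width=12, slack=1)
Line 3: ['deep', 'corn', 'bee'] (min_width=13, slack=0)
Line 4: ['a', 'umbrella'] (min_width=10, slack=3)

Answer: |end plate cat|
|take  message|
|deep corn bee|
|a umbrella   |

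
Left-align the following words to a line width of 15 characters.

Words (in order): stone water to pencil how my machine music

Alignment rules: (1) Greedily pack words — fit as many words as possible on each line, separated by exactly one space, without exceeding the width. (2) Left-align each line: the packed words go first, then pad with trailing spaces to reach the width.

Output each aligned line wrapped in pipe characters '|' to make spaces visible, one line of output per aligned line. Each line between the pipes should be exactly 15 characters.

Answer: |stone water to |
|pencil how my  |
|machine music  |

Derivation:
Line 1: ['stone', 'water', 'to'] (min_width=14, slack=1)
Line 2: ['pencil', 'how', 'my'] (min_width=13, slack=2)
Line 3: ['machine', 'music'] (min_width=13, slack=2)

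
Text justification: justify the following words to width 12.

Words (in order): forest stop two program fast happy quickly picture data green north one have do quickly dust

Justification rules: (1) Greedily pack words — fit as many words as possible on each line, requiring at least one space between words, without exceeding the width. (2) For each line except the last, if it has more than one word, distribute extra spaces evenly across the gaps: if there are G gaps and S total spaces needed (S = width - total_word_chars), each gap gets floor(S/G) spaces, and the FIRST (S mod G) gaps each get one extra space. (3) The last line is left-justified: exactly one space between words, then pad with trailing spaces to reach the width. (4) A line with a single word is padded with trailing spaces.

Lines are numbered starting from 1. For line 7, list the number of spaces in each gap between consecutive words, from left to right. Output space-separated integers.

Line 1: ['forest', 'stop'] (min_width=11, slack=1)
Line 2: ['two', 'program'] (min_width=11, slack=1)
Line 3: ['fast', 'happy'] (min_width=10, slack=2)
Line 4: ['quickly'] (min_width=7, slack=5)
Line 5: ['picture', 'data'] (min_width=12, slack=0)
Line 6: ['green', 'north'] (min_width=11, slack=1)
Line 7: ['one', 'have', 'do'] (min_width=11, slack=1)
Line 8: ['quickly', 'dust'] (min_width=12, slack=0)

Answer: 2 1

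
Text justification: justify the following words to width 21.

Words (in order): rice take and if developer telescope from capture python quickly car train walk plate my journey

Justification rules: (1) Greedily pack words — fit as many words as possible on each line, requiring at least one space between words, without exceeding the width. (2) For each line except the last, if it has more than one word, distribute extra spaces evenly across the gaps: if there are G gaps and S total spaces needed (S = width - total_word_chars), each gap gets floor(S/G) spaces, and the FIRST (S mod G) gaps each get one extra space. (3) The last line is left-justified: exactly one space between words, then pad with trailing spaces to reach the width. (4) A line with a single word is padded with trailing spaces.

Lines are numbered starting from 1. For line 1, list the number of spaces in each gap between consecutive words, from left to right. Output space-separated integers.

Line 1: ['rice', 'take', 'and', 'if'] (min_width=16, slack=5)
Line 2: ['developer', 'telescope'] (min_width=19, slack=2)
Line 3: ['from', 'capture', 'python'] (min_width=19, slack=2)
Line 4: ['quickly', 'car', 'train'] (min_width=17, slack=4)
Line 5: ['walk', 'plate', 'my', 'journey'] (min_width=21, slack=0)

Answer: 3 3 2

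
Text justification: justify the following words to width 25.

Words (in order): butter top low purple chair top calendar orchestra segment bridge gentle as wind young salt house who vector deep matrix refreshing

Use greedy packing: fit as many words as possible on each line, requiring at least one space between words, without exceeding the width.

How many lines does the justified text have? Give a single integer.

Answer: 6

Derivation:
Line 1: ['butter', 'top', 'low', 'purple'] (min_width=21, slack=4)
Line 2: ['chair', 'top', 'calendar'] (min_width=18, slack=7)
Line 3: ['orchestra', 'segment', 'bridge'] (min_width=24, slack=1)
Line 4: ['gentle', 'as', 'wind', 'young', 'salt'] (min_width=25, slack=0)
Line 5: ['house', 'who', 'vector', 'deep'] (min_width=21, slack=4)
Line 6: ['matrix', 'refreshing'] (min_width=17, slack=8)
Total lines: 6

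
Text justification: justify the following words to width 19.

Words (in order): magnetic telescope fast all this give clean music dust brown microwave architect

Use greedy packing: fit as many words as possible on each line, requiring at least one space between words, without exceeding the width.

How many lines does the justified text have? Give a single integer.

Line 1: ['magnetic', 'telescope'] (min_width=18, slack=1)
Line 2: ['fast', 'all', 'this', 'give'] (min_width=18, slack=1)
Line 3: ['clean', 'music', 'dust'] (min_width=16, slack=3)
Line 4: ['brown', 'microwave'] (min_width=15, slack=4)
Line 5: ['architect'] (min_width=9, slack=10)
Total lines: 5

Answer: 5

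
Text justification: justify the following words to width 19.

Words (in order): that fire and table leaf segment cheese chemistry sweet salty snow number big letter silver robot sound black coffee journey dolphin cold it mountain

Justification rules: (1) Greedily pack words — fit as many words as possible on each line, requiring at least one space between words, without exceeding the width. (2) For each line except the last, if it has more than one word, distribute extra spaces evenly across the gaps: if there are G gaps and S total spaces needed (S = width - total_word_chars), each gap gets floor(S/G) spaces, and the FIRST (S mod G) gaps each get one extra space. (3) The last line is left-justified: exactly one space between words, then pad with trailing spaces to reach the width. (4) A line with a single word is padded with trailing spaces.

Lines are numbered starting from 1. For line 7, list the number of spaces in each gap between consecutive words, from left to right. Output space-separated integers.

Answer: 6

Derivation:
Line 1: ['that', 'fire', 'and', 'table'] (min_width=19, slack=0)
Line 2: ['leaf', 'segment', 'cheese'] (min_width=19, slack=0)
Line 3: ['chemistry', 'sweet'] (min_width=15, slack=4)
Line 4: ['salty', 'snow', 'number'] (min_width=17, slack=2)
Line 5: ['big', 'letter', 'silver'] (min_width=17, slack=2)
Line 6: ['robot', 'sound', 'black'] (min_width=17, slack=2)
Line 7: ['coffee', 'journey'] (min_width=14, slack=5)
Line 8: ['dolphin', 'cold', 'it'] (min_width=15, slack=4)
Line 9: ['mountain'] (min_width=8, slack=11)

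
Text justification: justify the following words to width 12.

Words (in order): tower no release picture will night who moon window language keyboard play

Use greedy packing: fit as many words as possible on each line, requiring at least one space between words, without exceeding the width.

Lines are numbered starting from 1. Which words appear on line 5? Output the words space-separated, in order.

Answer: moon window

Derivation:
Line 1: ['tower', 'no'] (min_width=8, slack=4)
Line 2: ['release'] (min_width=7, slack=5)
Line 3: ['picture', 'will'] (min_width=12, slack=0)
Line 4: ['night', 'who'] (min_width=9, slack=3)
Line 5: ['moon', 'window'] (min_width=11, slack=1)
Line 6: ['language'] (min_width=8, slack=4)
Line 7: ['keyboard'] (min_width=8, slack=4)
Line 8: ['play'] (min_width=4, slack=8)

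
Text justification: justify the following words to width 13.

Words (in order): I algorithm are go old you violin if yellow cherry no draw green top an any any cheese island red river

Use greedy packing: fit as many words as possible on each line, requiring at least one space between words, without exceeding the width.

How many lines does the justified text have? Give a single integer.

Answer: 9

Derivation:
Line 1: ['I', 'algorithm'] (min_width=11, slack=2)
Line 2: ['are', 'go', 'old'] (min_width=10, slack=3)
Line 3: ['you', 'violin', 'if'] (min_width=13, slack=0)
Line 4: ['yellow', 'cherry'] (min_width=13, slack=0)
Line 5: ['no', 'draw', 'green'] (min_width=13, slack=0)
Line 6: ['top', 'an', 'any'] (min_width=10, slack=3)
Line 7: ['any', 'cheese'] (min_width=10, slack=3)
Line 8: ['island', 'red'] (min_width=10, slack=3)
Line 9: ['river'] (min_width=5, slack=8)
Total lines: 9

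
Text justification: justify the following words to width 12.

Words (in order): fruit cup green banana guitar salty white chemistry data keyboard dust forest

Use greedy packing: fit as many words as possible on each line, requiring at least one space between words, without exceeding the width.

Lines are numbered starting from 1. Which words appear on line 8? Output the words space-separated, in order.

Line 1: ['fruit', 'cup'] (min_width=9, slack=3)
Line 2: ['green', 'banana'] (min_width=12, slack=0)
Line 3: ['guitar', 'salty'] (min_width=12, slack=0)
Line 4: ['white'] (min_width=5, slack=7)
Line 5: ['chemistry'] (min_width=9, slack=3)
Line 6: ['data'] (min_width=4, slack=8)
Line 7: ['keyboard'] (min_width=8, slack=4)
Line 8: ['dust', 'forest'] (min_width=11, slack=1)

Answer: dust forest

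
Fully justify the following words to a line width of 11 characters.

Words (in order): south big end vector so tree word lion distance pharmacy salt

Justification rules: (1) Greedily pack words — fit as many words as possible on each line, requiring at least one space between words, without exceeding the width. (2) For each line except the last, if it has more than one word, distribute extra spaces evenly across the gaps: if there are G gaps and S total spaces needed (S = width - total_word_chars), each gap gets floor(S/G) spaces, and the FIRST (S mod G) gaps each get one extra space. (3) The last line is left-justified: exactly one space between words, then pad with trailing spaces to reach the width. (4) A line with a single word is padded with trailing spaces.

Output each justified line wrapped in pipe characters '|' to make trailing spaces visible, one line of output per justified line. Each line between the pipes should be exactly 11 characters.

Line 1: ['south', 'big'] (min_width=9, slack=2)
Line 2: ['end', 'vector'] (min_width=10, slack=1)
Line 3: ['so', 'tree'] (min_width=7, slack=4)
Line 4: ['word', 'lion'] (min_width=9, slack=2)
Line 5: ['distance'] (min_width=8, slack=3)
Line 6: ['pharmacy'] (min_width=8, slack=3)
Line 7: ['salt'] (min_width=4, slack=7)

Answer: |south   big|
|end  vector|
|so     tree|
|word   lion|
|distance   |
|pharmacy   |
|salt       |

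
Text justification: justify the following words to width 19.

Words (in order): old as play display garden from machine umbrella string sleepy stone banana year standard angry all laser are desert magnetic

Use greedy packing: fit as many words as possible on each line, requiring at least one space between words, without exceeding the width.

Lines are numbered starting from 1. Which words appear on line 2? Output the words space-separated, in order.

Line 1: ['old', 'as', 'play', 'display'] (min_width=19, slack=0)
Line 2: ['garden', 'from', 'machine'] (min_width=19, slack=0)
Line 3: ['umbrella', 'string'] (min_width=15, slack=4)
Line 4: ['sleepy', 'stone', 'banana'] (min_width=19, slack=0)
Line 5: ['year', 'standard', 'angry'] (min_width=19, slack=0)
Line 6: ['all', 'laser', 'are'] (min_width=13, slack=6)
Line 7: ['desert', 'magnetic'] (min_width=15, slack=4)

Answer: garden from machine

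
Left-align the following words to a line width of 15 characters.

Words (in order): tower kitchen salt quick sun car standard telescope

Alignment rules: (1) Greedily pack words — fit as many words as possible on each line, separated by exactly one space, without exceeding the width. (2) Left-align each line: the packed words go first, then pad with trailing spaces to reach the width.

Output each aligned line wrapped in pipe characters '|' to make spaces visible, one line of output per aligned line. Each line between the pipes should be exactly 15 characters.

Line 1: ['tower', 'kitchen'] (min_width=13, slack=2)
Line 2: ['salt', 'quick', 'sun'] (min_width=14, slack=1)
Line 3: ['car', 'standard'] (min_width=12, slack=3)
Line 4: ['telescope'] (min_width=9, slack=6)

Answer: |tower kitchen  |
|salt quick sun |
|car standard   |
|telescope      |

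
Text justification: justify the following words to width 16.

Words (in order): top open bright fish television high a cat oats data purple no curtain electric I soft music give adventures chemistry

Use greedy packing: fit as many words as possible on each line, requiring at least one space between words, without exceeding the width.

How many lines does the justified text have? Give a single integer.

Line 1: ['top', 'open', 'bright'] (min_width=15, slack=1)
Line 2: ['fish', 'television'] (min_width=15, slack=1)
Line 3: ['high', 'a', 'cat', 'oats'] (min_width=15, slack=1)
Line 4: ['data', 'purple', 'no'] (min_width=14, slack=2)
Line 5: ['curtain', 'electric'] (min_width=16, slack=0)
Line 6: ['I', 'soft', 'music'] (min_width=12, slack=4)
Line 7: ['give', 'adventures'] (min_width=15, slack=1)
Line 8: ['chemistry'] (min_width=9, slack=7)
Total lines: 8

Answer: 8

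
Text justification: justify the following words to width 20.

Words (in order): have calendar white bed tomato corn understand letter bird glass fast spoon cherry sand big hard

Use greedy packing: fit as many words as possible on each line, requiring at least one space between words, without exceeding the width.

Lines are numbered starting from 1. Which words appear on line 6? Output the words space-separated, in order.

Line 1: ['have', 'calendar', 'white'] (min_width=19, slack=1)
Line 2: ['bed', 'tomato', 'corn'] (min_width=15, slack=5)
Line 3: ['understand', 'letter'] (min_width=17, slack=3)
Line 4: ['bird', 'glass', 'fast'] (min_width=15, slack=5)
Line 5: ['spoon', 'cherry', 'sand'] (min_width=17, slack=3)
Line 6: ['big', 'hard'] (min_width=8, slack=12)

Answer: big hard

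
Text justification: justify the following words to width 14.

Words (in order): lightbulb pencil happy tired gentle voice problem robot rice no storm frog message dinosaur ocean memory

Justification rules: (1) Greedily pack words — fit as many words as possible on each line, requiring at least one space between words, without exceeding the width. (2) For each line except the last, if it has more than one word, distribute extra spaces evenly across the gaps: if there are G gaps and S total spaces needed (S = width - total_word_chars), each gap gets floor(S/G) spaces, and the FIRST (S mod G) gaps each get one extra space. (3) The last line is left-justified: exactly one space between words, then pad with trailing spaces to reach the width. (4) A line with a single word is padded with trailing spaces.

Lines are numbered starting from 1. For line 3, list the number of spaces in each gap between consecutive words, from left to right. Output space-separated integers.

Answer: 3

Derivation:
Line 1: ['lightbulb'] (min_width=9, slack=5)
Line 2: ['pencil', 'happy'] (min_width=12, slack=2)
Line 3: ['tired', 'gentle'] (min_width=12, slack=2)
Line 4: ['voice', 'problem'] (min_width=13, slack=1)
Line 5: ['robot', 'rice', 'no'] (min_width=13, slack=1)
Line 6: ['storm', 'frog'] (min_width=10, slack=4)
Line 7: ['message'] (min_width=7, slack=7)
Line 8: ['dinosaur', 'ocean'] (min_width=14, slack=0)
Line 9: ['memory'] (min_width=6, slack=8)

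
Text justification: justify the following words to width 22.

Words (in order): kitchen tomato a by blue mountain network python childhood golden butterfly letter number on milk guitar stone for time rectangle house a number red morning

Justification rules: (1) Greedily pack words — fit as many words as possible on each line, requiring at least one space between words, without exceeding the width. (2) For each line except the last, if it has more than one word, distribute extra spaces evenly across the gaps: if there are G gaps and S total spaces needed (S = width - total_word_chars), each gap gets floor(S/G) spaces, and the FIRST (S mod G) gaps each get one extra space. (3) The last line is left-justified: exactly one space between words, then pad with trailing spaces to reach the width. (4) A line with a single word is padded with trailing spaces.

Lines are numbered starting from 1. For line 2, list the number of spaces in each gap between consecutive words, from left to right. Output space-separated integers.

Answer: 2 1

Derivation:
Line 1: ['kitchen', 'tomato', 'a', 'by'] (min_width=19, slack=3)
Line 2: ['blue', 'mountain', 'network'] (min_width=21, slack=1)
Line 3: ['python', 'childhood'] (min_width=16, slack=6)
Line 4: ['golden', 'butterfly'] (min_width=16, slack=6)
Line 5: ['letter', 'number', 'on', 'milk'] (min_width=21, slack=1)
Line 6: ['guitar', 'stone', 'for', 'time'] (min_width=21, slack=1)
Line 7: ['rectangle', 'house', 'a'] (min_width=17, slack=5)
Line 8: ['number', 'red', 'morning'] (min_width=18, slack=4)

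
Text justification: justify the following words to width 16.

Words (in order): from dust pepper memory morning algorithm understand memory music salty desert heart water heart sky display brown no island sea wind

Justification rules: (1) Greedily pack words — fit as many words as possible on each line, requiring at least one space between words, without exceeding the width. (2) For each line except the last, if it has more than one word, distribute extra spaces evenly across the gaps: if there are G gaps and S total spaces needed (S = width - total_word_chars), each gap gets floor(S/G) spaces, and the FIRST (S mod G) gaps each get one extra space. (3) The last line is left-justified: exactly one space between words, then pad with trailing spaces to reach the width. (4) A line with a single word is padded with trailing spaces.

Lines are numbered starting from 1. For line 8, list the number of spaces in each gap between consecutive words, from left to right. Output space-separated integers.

Answer: 8

Derivation:
Line 1: ['from', 'dust', 'pepper'] (min_width=16, slack=0)
Line 2: ['memory', 'morning'] (min_width=14, slack=2)
Line 3: ['algorithm'] (min_width=9, slack=7)
Line 4: ['understand'] (min_width=10, slack=6)
Line 5: ['memory', 'music'] (min_width=12, slack=4)
Line 6: ['salty', 'desert'] (min_width=12, slack=4)
Line 7: ['heart', 'water'] (min_width=11, slack=5)
Line 8: ['heart', 'sky'] (min_width=9, slack=7)
Line 9: ['display', 'brown', 'no'] (min_width=16, slack=0)
Line 10: ['island', 'sea', 'wind'] (min_width=15, slack=1)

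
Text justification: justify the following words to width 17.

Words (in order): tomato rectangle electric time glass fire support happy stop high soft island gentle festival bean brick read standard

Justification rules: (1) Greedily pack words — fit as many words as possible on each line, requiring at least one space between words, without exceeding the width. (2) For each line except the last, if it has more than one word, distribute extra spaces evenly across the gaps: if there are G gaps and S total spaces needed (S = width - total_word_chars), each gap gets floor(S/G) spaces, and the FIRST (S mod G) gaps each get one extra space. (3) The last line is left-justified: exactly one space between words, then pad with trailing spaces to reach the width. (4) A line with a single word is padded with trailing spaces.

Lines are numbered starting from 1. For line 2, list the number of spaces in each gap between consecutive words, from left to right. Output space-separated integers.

Answer: 5

Derivation:
Line 1: ['tomato', 'rectangle'] (min_width=16, slack=1)
Line 2: ['electric', 'time'] (min_width=13, slack=4)
Line 3: ['glass', 'fire'] (min_width=10, slack=7)
Line 4: ['support', 'happy'] (min_width=13, slack=4)
Line 5: ['stop', 'high', 'soft'] (min_width=14, slack=3)
Line 6: ['island', 'gentle'] (min_width=13, slack=4)
Line 7: ['festival', 'bean'] (min_width=13, slack=4)
Line 8: ['brick', 'read'] (min_width=10, slack=7)
Line 9: ['standard'] (min_width=8, slack=9)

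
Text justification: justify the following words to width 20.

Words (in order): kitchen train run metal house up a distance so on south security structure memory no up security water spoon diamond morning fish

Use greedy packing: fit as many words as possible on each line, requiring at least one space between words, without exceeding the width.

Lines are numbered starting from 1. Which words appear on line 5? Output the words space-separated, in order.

Line 1: ['kitchen', 'train', 'run'] (min_width=17, slack=3)
Line 2: ['metal', 'house', 'up', 'a'] (min_width=16, slack=4)
Line 3: ['distance', 'so', 'on', 'south'] (min_width=20, slack=0)
Line 4: ['security', 'structure'] (min_width=18, slack=2)
Line 5: ['memory', 'no', 'up'] (min_width=12, slack=8)
Line 6: ['security', 'water', 'spoon'] (min_width=20, slack=0)
Line 7: ['diamond', 'morning', 'fish'] (min_width=20, slack=0)

Answer: memory no up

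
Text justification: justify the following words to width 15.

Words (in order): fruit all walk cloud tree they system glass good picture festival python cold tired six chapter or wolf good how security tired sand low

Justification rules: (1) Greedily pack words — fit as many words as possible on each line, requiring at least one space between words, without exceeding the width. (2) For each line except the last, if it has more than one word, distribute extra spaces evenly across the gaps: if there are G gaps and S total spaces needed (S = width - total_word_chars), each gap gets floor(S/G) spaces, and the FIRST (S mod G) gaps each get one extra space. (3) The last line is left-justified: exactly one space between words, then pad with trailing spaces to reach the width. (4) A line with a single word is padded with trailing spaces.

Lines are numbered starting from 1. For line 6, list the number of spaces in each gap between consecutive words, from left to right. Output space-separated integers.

Line 1: ['fruit', 'all', 'walk'] (min_width=14, slack=1)
Line 2: ['cloud', 'tree', 'they'] (min_width=15, slack=0)
Line 3: ['system', 'glass'] (min_width=12, slack=3)
Line 4: ['good', 'picture'] (min_width=12, slack=3)
Line 5: ['festival', 'python'] (min_width=15, slack=0)
Line 6: ['cold', 'tired', 'six'] (min_width=14, slack=1)
Line 7: ['chapter', 'or', 'wolf'] (min_width=15, slack=0)
Line 8: ['good', 'how'] (min_width=8, slack=7)
Line 9: ['security', 'tired'] (min_width=14, slack=1)
Line 10: ['sand', 'low'] (min_width=8, slack=7)

Answer: 2 1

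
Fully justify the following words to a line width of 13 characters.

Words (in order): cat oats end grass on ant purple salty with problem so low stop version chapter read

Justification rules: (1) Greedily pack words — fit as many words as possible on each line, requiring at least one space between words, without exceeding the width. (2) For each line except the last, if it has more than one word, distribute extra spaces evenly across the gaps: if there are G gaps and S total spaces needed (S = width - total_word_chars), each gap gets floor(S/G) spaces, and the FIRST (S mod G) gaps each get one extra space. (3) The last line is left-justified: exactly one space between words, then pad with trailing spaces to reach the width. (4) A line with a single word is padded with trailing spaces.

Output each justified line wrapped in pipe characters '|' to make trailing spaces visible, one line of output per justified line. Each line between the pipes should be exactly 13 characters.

Answer: |cat  oats end|
|grass  on ant|
|purple  salty|
|with  problem|
|so  low  stop|
|version      |
|chapter read |

Derivation:
Line 1: ['cat', 'oats', 'end'] (min_width=12, slack=1)
Line 2: ['grass', 'on', 'ant'] (min_width=12, slack=1)
Line 3: ['purple', 'salty'] (min_width=12, slack=1)
Line 4: ['with', 'problem'] (min_width=12, slack=1)
Line 5: ['so', 'low', 'stop'] (min_width=11, slack=2)
Line 6: ['version'] (min_width=7, slack=6)
Line 7: ['chapter', 'read'] (min_width=12, slack=1)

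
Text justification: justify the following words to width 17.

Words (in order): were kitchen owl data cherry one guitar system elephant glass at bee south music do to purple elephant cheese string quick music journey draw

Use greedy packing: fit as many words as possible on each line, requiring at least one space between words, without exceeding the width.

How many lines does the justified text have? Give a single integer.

Line 1: ['were', 'kitchen', 'owl'] (min_width=16, slack=1)
Line 2: ['data', 'cherry', 'one'] (min_width=15, slack=2)
Line 3: ['guitar', 'system'] (min_width=13, slack=4)
Line 4: ['elephant', 'glass', 'at'] (min_width=17, slack=0)
Line 5: ['bee', 'south', 'music'] (min_width=15, slack=2)
Line 6: ['do', 'to', 'purple'] (min_width=12, slack=5)
Line 7: ['elephant', 'cheese'] (min_width=15, slack=2)
Line 8: ['string', 'quick'] (min_width=12, slack=5)
Line 9: ['music', 'journey'] (min_width=13, slack=4)
Line 10: ['draw'] (min_width=4, slack=13)
Total lines: 10

Answer: 10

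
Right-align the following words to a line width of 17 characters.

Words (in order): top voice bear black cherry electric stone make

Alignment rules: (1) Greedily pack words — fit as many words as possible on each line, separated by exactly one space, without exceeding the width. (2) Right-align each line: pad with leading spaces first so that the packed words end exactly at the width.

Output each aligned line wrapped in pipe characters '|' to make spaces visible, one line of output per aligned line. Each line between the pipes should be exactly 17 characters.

Answer: |   top voice bear|
|     black cherry|
|   electric stone|
|             make|

Derivation:
Line 1: ['top', 'voice', 'bear'] (min_width=14, slack=3)
Line 2: ['black', 'cherry'] (min_width=12, slack=5)
Line 3: ['electric', 'stone'] (min_width=14, slack=3)
Line 4: ['make'] (min_width=4, slack=13)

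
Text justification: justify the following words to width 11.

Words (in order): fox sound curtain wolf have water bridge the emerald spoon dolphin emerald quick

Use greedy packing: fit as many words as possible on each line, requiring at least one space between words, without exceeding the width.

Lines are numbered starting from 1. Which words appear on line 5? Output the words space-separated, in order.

Answer: bridge the

Derivation:
Line 1: ['fox', 'sound'] (min_width=9, slack=2)
Line 2: ['curtain'] (min_width=7, slack=4)
Line 3: ['wolf', 'have'] (min_width=9, slack=2)
Line 4: ['water'] (min_width=5, slack=6)
Line 5: ['bridge', 'the'] (min_width=10, slack=1)
Line 6: ['emerald'] (min_width=7, slack=4)
Line 7: ['spoon'] (min_width=5, slack=6)
Line 8: ['dolphin'] (min_width=7, slack=4)
Line 9: ['emerald'] (min_width=7, slack=4)
Line 10: ['quick'] (min_width=5, slack=6)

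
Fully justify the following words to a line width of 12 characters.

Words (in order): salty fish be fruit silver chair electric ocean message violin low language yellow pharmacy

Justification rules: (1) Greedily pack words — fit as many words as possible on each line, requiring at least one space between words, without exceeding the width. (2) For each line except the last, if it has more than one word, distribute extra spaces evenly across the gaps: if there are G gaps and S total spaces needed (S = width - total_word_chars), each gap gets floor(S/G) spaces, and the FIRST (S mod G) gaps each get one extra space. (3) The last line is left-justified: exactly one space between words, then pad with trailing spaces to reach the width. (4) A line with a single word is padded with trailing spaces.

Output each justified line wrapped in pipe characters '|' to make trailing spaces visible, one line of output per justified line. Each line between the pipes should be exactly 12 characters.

Line 1: ['salty', 'fish'] (min_width=10, slack=2)
Line 2: ['be', 'fruit'] (min_width=8, slack=4)
Line 3: ['silver', 'chair'] (min_width=12, slack=0)
Line 4: ['electric'] (min_width=8, slack=4)
Line 5: ['ocean'] (min_width=5, slack=7)
Line 6: ['message'] (min_width=7, slack=5)
Line 7: ['violin', 'low'] (min_width=10, slack=2)
Line 8: ['language'] (min_width=8, slack=4)
Line 9: ['yellow'] (min_width=6, slack=6)
Line 10: ['pharmacy'] (min_width=8, slack=4)

Answer: |salty   fish|
|be     fruit|
|silver chair|
|electric    |
|ocean       |
|message     |
|violin   low|
|language    |
|yellow      |
|pharmacy    |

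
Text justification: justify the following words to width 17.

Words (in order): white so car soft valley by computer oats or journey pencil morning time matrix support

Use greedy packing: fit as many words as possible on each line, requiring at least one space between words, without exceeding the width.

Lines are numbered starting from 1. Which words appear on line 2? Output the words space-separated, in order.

Answer: valley by

Derivation:
Line 1: ['white', 'so', 'car', 'soft'] (min_width=17, slack=0)
Line 2: ['valley', 'by'] (min_width=9, slack=8)
Line 3: ['computer', 'oats', 'or'] (min_width=16, slack=1)
Line 4: ['journey', 'pencil'] (min_width=14, slack=3)
Line 5: ['morning', 'time'] (min_width=12, slack=5)
Line 6: ['matrix', 'support'] (min_width=14, slack=3)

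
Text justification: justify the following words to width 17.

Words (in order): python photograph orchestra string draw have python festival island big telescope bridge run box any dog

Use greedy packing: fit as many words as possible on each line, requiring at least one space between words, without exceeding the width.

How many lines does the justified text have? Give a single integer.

Line 1: ['python', 'photograph'] (min_width=17, slack=0)
Line 2: ['orchestra', 'string'] (min_width=16, slack=1)
Line 3: ['draw', 'have', 'python'] (min_width=16, slack=1)
Line 4: ['festival', 'island'] (min_width=15, slack=2)
Line 5: ['big', 'telescope'] (min_width=13, slack=4)
Line 6: ['bridge', 'run', 'box'] (min_width=14, slack=3)
Line 7: ['any', 'dog'] (min_width=7, slack=10)
Total lines: 7

Answer: 7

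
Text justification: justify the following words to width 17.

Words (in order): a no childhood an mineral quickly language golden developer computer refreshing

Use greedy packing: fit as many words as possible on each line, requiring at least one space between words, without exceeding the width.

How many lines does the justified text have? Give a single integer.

Answer: 6

Derivation:
Line 1: ['a', 'no', 'childhood', 'an'] (min_width=17, slack=0)
Line 2: ['mineral', 'quickly'] (min_width=15, slack=2)
Line 3: ['language', 'golden'] (min_width=15, slack=2)
Line 4: ['developer'] (min_width=9, slack=8)
Line 5: ['computer'] (min_width=8, slack=9)
Line 6: ['refreshing'] (min_width=10, slack=7)
Total lines: 6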